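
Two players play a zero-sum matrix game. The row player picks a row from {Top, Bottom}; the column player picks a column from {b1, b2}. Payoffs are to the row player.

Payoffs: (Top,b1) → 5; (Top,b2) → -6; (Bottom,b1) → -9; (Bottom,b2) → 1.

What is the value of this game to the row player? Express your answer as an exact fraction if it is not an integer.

-7/3

Row minima: Top → -6, Bottom → -9; maximin = -6.
Column maxima: b1 → 5, b2 → 1; minimax = 1.
-6 ≠ 1, so there is no saddle point; optimal play is mixed.
Let the row player play Top with probability p. Expected payoff against b1: 5p + (-9)(1−p) = 14p − 9; against b2: (-6)p + 1(1−p) = −7p + 1.
Setting these equal: 14p − 9 = −7p + 1 ⇒ 21p = 10 ⇒ p = 10/21, and the value is (14)·(10/21) − 9 = -7/3.
For the column player: with q = P(b1), equating Top's and Bottom's payoffs gives 11q − 6 = −10q + 1 ⇒ q = 1/3.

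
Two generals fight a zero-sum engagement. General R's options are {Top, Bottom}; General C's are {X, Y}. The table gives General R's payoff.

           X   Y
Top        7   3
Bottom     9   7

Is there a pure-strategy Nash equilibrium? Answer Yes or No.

Row minima: Top → 3, Bottom → 7; maximin = 7.
Column maxima: X → 9, Y → 7; minimax = 7.
maximin = minimax = 7, so a saddle point exists.

Yes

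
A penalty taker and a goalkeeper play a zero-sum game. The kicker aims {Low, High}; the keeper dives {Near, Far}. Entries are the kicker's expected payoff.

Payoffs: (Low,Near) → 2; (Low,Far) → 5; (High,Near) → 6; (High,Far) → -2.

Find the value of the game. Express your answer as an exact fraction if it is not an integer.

34/11

Row minima: Low → 2, High → -2; maximin = 2.
Column maxima: Near → 6, Far → 5; minimax = 5.
2 ≠ 5, so there is no saddle point; optimal play is mixed.
Let the kicker play Low with probability p. Expected payoff against Near: 2p + 6(1−p) = −4p + 6; against Far: 5p + (-2)(1−p) = 7p − 2.
Setting these equal: −4p + 6 = 7p − 2 ⇒ −11p = -8 ⇒ p = 8/11, and the value is (-4)·(8/11) + 6 = 34/11.
For the keeper: with q = P(Near), equating Low's and High's payoffs gives −3q + 5 = 8q − 2 ⇒ q = 7/11.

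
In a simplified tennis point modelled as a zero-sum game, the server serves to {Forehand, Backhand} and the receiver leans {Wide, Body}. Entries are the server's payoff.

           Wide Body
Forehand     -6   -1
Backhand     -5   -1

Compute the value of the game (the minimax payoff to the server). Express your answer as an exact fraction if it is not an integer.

Row minima: Forehand → -6, Backhand → -5; maximin = -5.
Column maxima: Wide → -5, Body → -1; minimax = -5.
Since maximin = minimax = -5, there is a saddle point and the value is -5.

-5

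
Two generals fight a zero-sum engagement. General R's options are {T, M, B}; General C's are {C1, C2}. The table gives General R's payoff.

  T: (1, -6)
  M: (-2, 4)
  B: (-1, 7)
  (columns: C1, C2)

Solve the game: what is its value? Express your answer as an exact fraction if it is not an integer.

Row minima: T → -6, M → -2, B → -1; maximin = -1.
Column maxima: C1 → 1, C2 → 7; minimax = 1.
-1 ≠ 1, so there is no saddle point; optimal play is mixed.
M is strictly dominated by B, so General R never plays it.
On the remaining 2×2 (T, B vs C1, C2):
Let General R play T with probability p. Expected payoff against C1: 1p + (-1)(1−p) = 2p − 1; against C2: (-6)p + 7(1−p) = −13p + 7.
Setting these equal: 2p − 1 = −13p + 7 ⇒ 15p = 8 ⇒ p = 8/15, and the value is (2)·(8/15) − 1 = 1/15.
For General C: with q = P(C1), equating T's and B's payoffs gives 7q − 6 = −8q + 7 ⇒ q = 13/15.

1/15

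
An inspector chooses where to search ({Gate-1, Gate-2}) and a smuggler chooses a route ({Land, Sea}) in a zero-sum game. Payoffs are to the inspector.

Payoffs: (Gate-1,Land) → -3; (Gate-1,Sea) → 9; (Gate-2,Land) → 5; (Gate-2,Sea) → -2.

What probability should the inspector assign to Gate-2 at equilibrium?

12/19

Row minima: Gate-1 → -3, Gate-2 → -2; maximin = -2.
Column maxima: Land → 5, Sea → 9; minimax = 5.
-2 ≠ 5, so there is no saddle point; optimal play is mixed.
Let the inspector play Gate-1 with probability p. Expected payoff against Land: (-3)p + 5(1−p) = −8p + 5; against Sea: 9p + (-2)(1−p) = 11p − 2.
Setting these equal: −8p + 5 = 11p − 2 ⇒ −19p = -7 ⇒ p = 7/19, and the value is (-8)·(7/19) + 5 = 39/19.
For the smuggler: with q = P(Land), equating Gate-1's and Gate-2's payoffs gives −12q + 9 = 7q − 2 ⇒ q = 11/19.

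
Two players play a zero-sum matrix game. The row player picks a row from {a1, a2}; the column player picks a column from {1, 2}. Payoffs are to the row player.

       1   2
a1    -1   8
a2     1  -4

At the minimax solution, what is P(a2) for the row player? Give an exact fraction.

Row minima: a1 → -1, a2 → -4; maximin = -1.
Column maxima: 1 → 1, 2 → 8; minimax = 1.
-1 ≠ 1, so there is no saddle point; optimal play is mixed.
Let the row player play a1 with probability p. Expected payoff against 1: (-1)p + 1(1−p) = −2p + 1; against 2: 8p + (-4)(1−p) = 12p − 4.
Setting these equal: −2p + 1 = 12p − 4 ⇒ −14p = -5 ⇒ p = 5/14, and the value is (-2)·(5/14) + 1 = 2/7.
For the column player: with q = P(1), equating a1's and a2's payoffs gives −9q + 8 = 5q − 4 ⇒ q = 6/7.

9/14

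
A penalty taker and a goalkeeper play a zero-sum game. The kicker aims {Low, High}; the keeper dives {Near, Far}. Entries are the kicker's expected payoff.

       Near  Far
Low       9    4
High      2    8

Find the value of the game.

64/11

Row minima: Low → 4, High → 2; maximin = 4.
Column maxima: Near → 9, Far → 8; minimax = 8.
4 ≠ 8, so there is no saddle point; optimal play is mixed.
Let the kicker play Low with probability p. Expected payoff against Near: 9p + 2(1−p) = 7p + 2; against Far: 4p + 8(1−p) = −4p + 8.
Setting these equal: 7p + 2 = −4p + 8 ⇒ 11p = 6 ⇒ p = 6/11, and the value is (7)·(6/11) + 2 = 64/11.
For the keeper: with q = P(Near), equating Low's and High's payoffs gives 5q + 4 = −6q + 8 ⇒ q = 4/11.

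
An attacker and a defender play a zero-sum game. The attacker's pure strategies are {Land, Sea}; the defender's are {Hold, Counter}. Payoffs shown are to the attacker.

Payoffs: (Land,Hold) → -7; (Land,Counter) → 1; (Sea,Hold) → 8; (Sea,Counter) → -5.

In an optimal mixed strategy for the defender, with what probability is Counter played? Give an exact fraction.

Row minima: Land → -7, Sea → -5; maximin = -5.
Column maxima: Hold → 8, Counter → 1; minimax = 1.
-5 ≠ 1, so there is no saddle point; optimal play is mixed.
Let the attacker play Land with probability p. Expected payoff against Hold: (-7)p + 8(1−p) = −15p + 8; against Counter: 1p + (-5)(1−p) = 6p − 5.
Setting these equal: −15p + 8 = 6p − 5 ⇒ −21p = -13 ⇒ p = 13/21, and the value is (-15)·(13/21) + 8 = -9/7.
For the defender: with q = P(Hold), equating Land's and Sea's payoffs gives −8q + 1 = 13q − 5 ⇒ q = 2/7.

5/7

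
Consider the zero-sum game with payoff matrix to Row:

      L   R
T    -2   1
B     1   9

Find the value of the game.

Row minima: T → -2, B → 1; maximin = 1.
Column maxima: L → 1, R → 9; minimax = 1.
Since maximin = minimax = 1, there is a saddle point and the value is 1.

1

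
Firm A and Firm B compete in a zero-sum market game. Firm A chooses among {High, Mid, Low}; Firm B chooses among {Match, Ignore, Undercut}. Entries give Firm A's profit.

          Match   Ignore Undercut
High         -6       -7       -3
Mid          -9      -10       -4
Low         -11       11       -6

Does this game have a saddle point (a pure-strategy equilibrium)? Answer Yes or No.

No

Row minima: High → -7, Mid → -10, Low → -11; maximin = -7.
Column maxima: Match → -6, Ignore → 11, Undercut → -3; minimax = -6.
-7 ≠ -6, so no pure-strategy equilibrium exists.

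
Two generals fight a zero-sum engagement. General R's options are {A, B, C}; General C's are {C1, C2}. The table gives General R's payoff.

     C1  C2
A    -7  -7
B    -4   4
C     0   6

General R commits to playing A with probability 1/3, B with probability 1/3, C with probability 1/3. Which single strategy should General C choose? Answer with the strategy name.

If General C plays C1, General R's expected payoff is (1/3)·(-7) + (1/3)·(-4) + (1/3)·0 = -11/3.
If General C plays C2, General R's expected payoff is (1/3)·(-7) + (1/3)·4 + (1/3)·6 = 1.
General C minimizes General R's payoff; the smallest is -11/3, so the best response is C1.

C1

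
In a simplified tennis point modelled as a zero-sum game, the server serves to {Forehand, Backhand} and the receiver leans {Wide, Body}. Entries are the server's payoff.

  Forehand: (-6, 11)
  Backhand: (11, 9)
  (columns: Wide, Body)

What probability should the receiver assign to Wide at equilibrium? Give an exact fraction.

2/19

Row minima: Forehand → -6, Backhand → 9; maximin = 9.
Column maxima: Wide → 11, Body → 11; minimax = 11.
9 ≠ 11, so there is no saddle point; optimal play is mixed.
Let the server play Forehand with probability p. Expected payoff against Wide: (-6)p + 11(1−p) = −17p + 11; against Body: 11p + 9(1−p) = 2p + 9.
Setting these equal: −17p + 11 = 2p + 9 ⇒ −19p = -2 ⇒ p = 2/19, and the value is (-17)·(2/19) + 11 = 175/19.
For the receiver: with q = P(Wide), equating Forehand's and Backhand's payoffs gives −17q + 11 = 2q + 9 ⇒ q = 2/19.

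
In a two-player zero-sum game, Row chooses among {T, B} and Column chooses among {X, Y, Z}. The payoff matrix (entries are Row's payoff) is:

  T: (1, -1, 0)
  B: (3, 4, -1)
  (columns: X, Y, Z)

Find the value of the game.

Row minima: T → -1, B → -1; maximin = -1.
Column maxima: X → 3, Y → 4, Z → 0; minimax = 0.
-1 ≠ 0, so there is no saddle point; optimal play is mixed.
X is strictly dominated by Z (it gives Row strictly more in every row), so Column never plays it.
On the remaining 2×2 (T, B vs Y, Z):
Let Row play T with probability p. Expected payoff against Y: (-1)p + 4(1−p) = −5p + 4; against Z: 0p + (-1)(1−p) = p − 1.
Setting these equal: −5p + 4 = p − 1 ⇒ −6p = -5 ⇒ p = 5/6, and the value is (-5)·(5/6) + 4 = -1/6.
For Column: with q = P(Y), equating T's and B's payoffs gives −q = 5q − 1 ⇒ q = 1/6.

-1/6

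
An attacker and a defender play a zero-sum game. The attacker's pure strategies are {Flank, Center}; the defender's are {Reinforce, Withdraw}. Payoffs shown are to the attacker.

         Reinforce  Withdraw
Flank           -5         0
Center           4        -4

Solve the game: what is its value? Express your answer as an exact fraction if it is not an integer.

Row minima: Flank → -5, Center → -4; maximin = -4.
Column maxima: Reinforce → 4, Withdraw → 0; minimax = 0.
-4 ≠ 0, so there is no saddle point; optimal play is mixed.
Let the attacker play Flank with probability p. Expected payoff against Reinforce: (-5)p + 4(1−p) = −9p + 4; against Withdraw: 0p + (-4)(1−p) = 4p − 4.
Setting these equal: −9p + 4 = 4p − 4 ⇒ −13p = -8 ⇒ p = 8/13, and the value is (-9)·(8/13) + 4 = -20/13.
For the defender: with q = P(Reinforce), equating Flank's and Center's payoffs gives −5q = 8q − 4 ⇒ q = 4/13.

-20/13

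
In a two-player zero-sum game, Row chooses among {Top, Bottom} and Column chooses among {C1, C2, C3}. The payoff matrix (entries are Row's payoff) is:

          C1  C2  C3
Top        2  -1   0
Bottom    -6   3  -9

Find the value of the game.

-9/13

Row minima: Top → -1, Bottom → -9; maximin = -1.
Column maxima: C1 → 2, C2 → 3, C3 → 0; minimax = 0.
-1 ≠ 0, so there is no saddle point; optimal play is mixed.
C1 is strictly dominated by C3 (it gives Row strictly more in every row), so Column never plays it.
On the remaining 2×2 (Top, Bottom vs C2, C3):
Let Row play Top with probability p. Expected payoff against C2: (-1)p + 3(1−p) = −4p + 3; against C3: 0p + (-9)(1−p) = 9p − 9.
Setting these equal: −4p + 3 = 9p − 9 ⇒ −13p = -12 ⇒ p = 12/13, and the value is (-4)·(12/13) + 3 = -9/13.
For Column: with q = P(C2), equating Top's and Bottom's payoffs gives −q = 12q − 9 ⇒ q = 9/13.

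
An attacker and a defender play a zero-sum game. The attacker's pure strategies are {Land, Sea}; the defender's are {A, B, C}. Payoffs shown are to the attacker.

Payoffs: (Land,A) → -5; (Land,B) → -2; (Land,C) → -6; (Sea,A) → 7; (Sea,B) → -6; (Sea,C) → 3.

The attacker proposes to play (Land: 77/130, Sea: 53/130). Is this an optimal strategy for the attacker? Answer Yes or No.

Against A this mix gives (77/130)·(-5) + (53/130)·7 = -7/65.
Against B this mix gives (77/130)·(-2) + (53/130)·(-6) = -236/65.
Against C this mix gives (77/130)·(-6) + (53/130)·3 = -303/130.
The defender will play B, holding the attacker to -236/65. Shifting weight toward the row that does better against B would raise this floor (the equalizing mix achieves -42/13 against both B and C), so the proposed strategy is not optimal.

No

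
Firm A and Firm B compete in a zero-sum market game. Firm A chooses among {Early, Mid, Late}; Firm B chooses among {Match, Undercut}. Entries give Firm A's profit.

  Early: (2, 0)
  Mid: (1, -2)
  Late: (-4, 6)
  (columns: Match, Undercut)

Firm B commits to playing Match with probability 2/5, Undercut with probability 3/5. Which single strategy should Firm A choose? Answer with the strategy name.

Expected payoff of Early: (2/5)·2 + (3/5)·0 = 4/5.
Expected payoff of Mid: (2/5)·1 + (3/5)·(-2) = -4/5.
Expected payoff of Late: (2/5)·(-4) + (3/5)·6 = 2.
The largest is 2, so Firm A's best response is Late.

Late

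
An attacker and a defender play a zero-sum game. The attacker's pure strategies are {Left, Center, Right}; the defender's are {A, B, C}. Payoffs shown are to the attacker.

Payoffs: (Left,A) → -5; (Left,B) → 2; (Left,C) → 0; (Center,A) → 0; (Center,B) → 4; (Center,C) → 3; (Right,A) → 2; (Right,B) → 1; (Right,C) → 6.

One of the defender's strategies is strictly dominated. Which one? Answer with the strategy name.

A holds the attacker's payoff strictly below C in every row: -5 < 0, 0 < 3, 2 < 6.
So C is strictly dominated for the defender.

C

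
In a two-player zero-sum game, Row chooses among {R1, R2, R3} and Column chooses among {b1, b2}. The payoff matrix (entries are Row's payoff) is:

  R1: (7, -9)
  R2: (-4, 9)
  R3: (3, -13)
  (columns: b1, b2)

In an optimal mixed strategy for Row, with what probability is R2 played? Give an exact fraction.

16/29

Row minima: R1 → -9, R2 → -4, R3 → -13; maximin = -4.
Column maxima: b1 → 7, b2 → 9; minimax = 7.
-4 ≠ 7, so there is no saddle point; optimal play is mixed.
R3 is strictly dominated by R1, so Row never plays it.
On the remaining 2×2 (R1, R2 vs b1, b2):
Let Row play R1 with probability p. Expected payoff against b1: 7p + (-4)(1−p) = 11p − 4; against b2: (-9)p + 9(1−p) = −18p + 9.
Setting these equal: 11p − 4 = −18p + 9 ⇒ 29p = 13 ⇒ p = 13/29, and the value is (11)·(13/29) − 4 = 27/29.
For Column: with q = P(b1), equating R1's and R2's payoffs gives 16q − 9 = −13q + 9 ⇒ q = 18/29.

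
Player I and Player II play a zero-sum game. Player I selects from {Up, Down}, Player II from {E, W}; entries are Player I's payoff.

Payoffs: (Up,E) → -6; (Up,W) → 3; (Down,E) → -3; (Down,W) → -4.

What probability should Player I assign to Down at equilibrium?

9/10

Row minima: Up → -6, Down → -4; maximin = -4.
Column maxima: E → -3, W → 3; minimax = -3.
-4 ≠ -3, so there is no saddle point; optimal play is mixed.
Let Player I play Up with probability p. Expected payoff against E: (-6)p + (-3)(1−p) = −3p − 3; against W: 3p + (-4)(1−p) = 7p − 4.
Setting these equal: −3p − 3 = 7p − 4 ⇒ −10p = -1 ⇒ p = 1/10, and the value is (-3)·(1/10) − 3 = -33/10.
For Player II: with q = P(E), equating Up's and Down's payoffs gives −9q + 3 = q − 4 ⇒ q = 7/10.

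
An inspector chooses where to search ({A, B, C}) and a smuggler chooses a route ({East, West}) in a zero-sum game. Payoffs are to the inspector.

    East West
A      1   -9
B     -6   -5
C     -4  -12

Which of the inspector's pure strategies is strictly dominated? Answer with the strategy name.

A gives a strictly higher payoff than C against every column: 1 > -4, -9 > -12.
So C is strictly dominated and the inspector never plays it.

C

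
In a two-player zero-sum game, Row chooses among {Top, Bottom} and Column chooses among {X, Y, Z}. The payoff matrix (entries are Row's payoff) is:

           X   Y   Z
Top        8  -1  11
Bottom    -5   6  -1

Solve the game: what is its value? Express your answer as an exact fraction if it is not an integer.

43/20

Row minima: Top → -1, Bottom → -5; maximin = -1.
Column maxima: X → 8, Y → 6, Z → 11; minimax = 6.
-1 ≠ 6, so there is no saddle point; optimal play is mixed.
Z is strictly dominated by X (it gives Row strictly more in every row), so Column never plays it.
On the remaining 2×2 (Top, Bottom vs X, Y):
Let Row play Top with probability p. Expected payoff against X: 8p + (-5)(1−p) = 13p − 5; against Y: (-1)p + 6(1−p) = −7p + 6.
Setting these equal: 13p − 5 = −7p + 6 ⇒ 20p = 11 ⇒ p = 11/20, and the value is (13)·(11/20) − 5 = 43/20.
For Column: with q = P(X), equating Top's and Bottom's payoffs gives 9q − 1 = −11q + 6 ⇒ q = 7/20.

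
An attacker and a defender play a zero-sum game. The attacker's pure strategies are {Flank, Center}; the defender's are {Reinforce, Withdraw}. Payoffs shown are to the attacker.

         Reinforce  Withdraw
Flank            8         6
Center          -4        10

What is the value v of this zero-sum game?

13/2

Row minima: Flank → 6, Center → -4; maximin = 6.
Column maxima: Reinforce → 8, Withdraw → 10; minimax = 8.
6 ≠ 8, so there is no saddle point; optimal play is mixed.
Let the attacker play Flank with probability p. Expected payoff against Reinforce: 8p + (-4)(1−p) = 12p − 4; against Withdraw: 6p + 10(1−p) = −4p + 10.
Setting these equal: 12p − 4 = −4p + 10 ⇒ 16p = 14 ⇒ p = 7/8, and the value is (12)·(7/8) − 4 = 13/2.
For the defender: with q = P(Reinforce), equating Flank's and Center's payoffs gives 2q + 6 = −14q + 10 ⇒ q = 1/4.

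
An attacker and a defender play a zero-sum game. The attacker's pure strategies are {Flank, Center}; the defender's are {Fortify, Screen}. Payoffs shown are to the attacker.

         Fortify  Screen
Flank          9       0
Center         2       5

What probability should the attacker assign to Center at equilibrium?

Row minima: Flank → 0, Center → 2; maximin = 2.
Column maxima: Fortify → 9, Screen → 5; minimax = 5.
2 ≠ 5, so there is no saddle point; optimal play is mixed.
Let the attacker play Flank with probability p. Expected payoff against Fortify: 9p + 2(1−p) = 7p + 2; against Screen: 0p + 5(1−p) = −5p + 5.
Setting these equal: 7p + 2 = −5p + 5 ⇒ 12p = 3 ⇒ p = 1/4, and the value is (7)·(1/4) + 2 = 15/4.
For the defender: with q = P(Fortify), equating Flank's and Center's payoffs gives 9q = −3q + 5 ⇒ q = 5/12.

3/4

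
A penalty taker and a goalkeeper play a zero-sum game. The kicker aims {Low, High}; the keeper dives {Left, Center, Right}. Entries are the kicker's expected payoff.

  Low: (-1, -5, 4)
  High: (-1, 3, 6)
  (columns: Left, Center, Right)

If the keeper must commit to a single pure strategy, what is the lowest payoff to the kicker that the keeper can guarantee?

Column maxima: Left → -1, Center → 3, Right → 6.
The smallest of these is -1.

-1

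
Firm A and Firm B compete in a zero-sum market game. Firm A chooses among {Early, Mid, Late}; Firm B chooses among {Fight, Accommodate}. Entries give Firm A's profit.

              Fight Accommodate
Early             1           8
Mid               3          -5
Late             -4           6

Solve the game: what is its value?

Row minima: Early → 1, Mid → -5, Late → -4; maximin = 1.
Column maxima: Fight → 3, Accommodate → 8; minimax = 3.
1 ≠ 3, so there is no saddle point; optimal play is mixed.
Late is strictly dominated by Early, so Firm A never plays it.
On the remaining 2×2 (Early, Mid vs Fight, Accommodate):
Let Firm A play Early with probability p. Expected payoff against Fight: 1p + 3(1−p) = −2p + 3; against Accommodate: 8p + (-5)(1−p) = 13p − 5.
Setting these equal: −2p + 3 = 13p − 5 ⇒ −15p = -8 ⇒ p = 8/15, and the value is (-2)·(8/15) + 3 = 29/15.
For Firm B: with q = P(Fight), equating Early's and Mid's payoffs gives −7q + 8 = 8q − 5 ⇒ q = 13/15.

29/15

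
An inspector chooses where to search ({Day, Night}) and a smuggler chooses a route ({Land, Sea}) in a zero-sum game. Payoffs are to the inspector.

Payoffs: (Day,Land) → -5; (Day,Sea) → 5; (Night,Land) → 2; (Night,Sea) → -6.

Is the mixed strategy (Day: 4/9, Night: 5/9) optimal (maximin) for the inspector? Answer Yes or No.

Against Land this mix gives (4/9)·(-5) + (5/9)·2 = -10/9.
Against Sea this mix gives (4/9)·5 + (5/9)·(-6) = -10/9.
All of the smuggler's active replies (Land, Sea) yield -10/9, and no column does worse for the inspector. The mix makes the smuggler indifferent and guarantees -10/9, so it is optimal.

Yes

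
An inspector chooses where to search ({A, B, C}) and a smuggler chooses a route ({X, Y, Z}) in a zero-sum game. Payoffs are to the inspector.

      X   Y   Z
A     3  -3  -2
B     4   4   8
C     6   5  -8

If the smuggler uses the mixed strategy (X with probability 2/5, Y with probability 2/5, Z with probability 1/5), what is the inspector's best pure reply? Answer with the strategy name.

Expected payoff of A: (2/5)·3 + (2/5)·(-3) + (1/5)·(-2) = -2/5.
Expected payoff of B: (2/5)·4 + (2/5)·4 + (1/5)·8 = 24/5.
Expected payoff of C: (2/5)·6 + (2/5)·5 + (1/5)·(-8) = 14/5.
The largest is 24/5, so the inspector's best response is B.

B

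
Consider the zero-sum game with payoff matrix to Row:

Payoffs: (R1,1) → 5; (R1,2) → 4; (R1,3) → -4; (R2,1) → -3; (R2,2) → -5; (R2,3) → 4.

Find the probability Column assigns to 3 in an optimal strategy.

9/17

Row minima: R1 → -4, R2 → -5; maximin = -4.
Column maxima: 1 → 5, 2 → 4, 3 → 4; minimax = 4.
-4 ≠ 4, so there is no saddle point; optimal play is mixed.
1 is strictly dominated by 2 (it gives Row strictly more in every row), so Column never plays it.
On the remaining 2×2 (R1, R2 vs 2, 3):
Let Row play R1 with probability p. Expected payoff against 2: 4p + (-5)(1−p) = 9p − 5; against 3: (-4)p + 4(1−p) = −8p + 4.
Setting these equal: 9p − 5 = −8p + 4 ⇒ 17p = 9 ⇒ p = 9/17, and the value is (9)·(9/17) − 5 = -4/17.
For Column: with q = P(2), equating R1's and R2's payoffs gives 8q − 4 = −9q + 4 ⇒ q = 8/17.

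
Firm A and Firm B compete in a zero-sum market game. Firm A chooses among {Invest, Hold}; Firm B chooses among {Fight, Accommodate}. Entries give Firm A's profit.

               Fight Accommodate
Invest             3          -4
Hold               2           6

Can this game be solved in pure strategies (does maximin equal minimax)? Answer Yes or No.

No

Row minima: Invest → -4, Hold → 2; maximin = 2.
Column maxima: Fight → 3, Accommodate → 6; minimax = 3.
2 ≠ 3, so no pure-strategy equilibrium exists.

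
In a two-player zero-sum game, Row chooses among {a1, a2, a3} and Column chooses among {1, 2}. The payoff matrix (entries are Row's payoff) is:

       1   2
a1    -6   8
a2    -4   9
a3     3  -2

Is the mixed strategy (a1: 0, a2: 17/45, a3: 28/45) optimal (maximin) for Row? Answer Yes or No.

Against 1 this mix gives (17/45)·(-4) + (28/45)·3 = 16/45.
Against 2 this mix gives (17/45)·9 + (28/45)·(-2) = 97/45.
Column will play 1, holding Row to 16/45. Shifting weight toward the row that does better against 1 would raise this floor (the equalizing mix achieves 19/18 against both 1 and 2), so the proposed strategy is not optimal.

No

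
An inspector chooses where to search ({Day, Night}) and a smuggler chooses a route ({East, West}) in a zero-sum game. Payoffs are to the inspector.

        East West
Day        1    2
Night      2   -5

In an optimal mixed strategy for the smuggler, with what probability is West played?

Row minima: Day → 1, Night → -5; maximin = 1.
Column maxima: East → 2, West → 2; minimax = 2.
1 ≠ 2, so there is no saddle point; optimal play is mixed.
Let the inspector play Day with probability p. Expected payoff against East: 1p + 2(1−p) = −p + 2; against West: 2p + (-5)(1−p) = 7p − 5.
Setting these equal: −p + 2 = 7p − 5 ⇒ −8p = -7 ⇒ p = 7/8, and the value is (-1)·(7/8) + 2 = 9/8.
For the smuggler: with q = P(East), equating Day's and Night's payoffs gives −q + 2 = 7q − 5 ⇒ q = 7/8.

1/8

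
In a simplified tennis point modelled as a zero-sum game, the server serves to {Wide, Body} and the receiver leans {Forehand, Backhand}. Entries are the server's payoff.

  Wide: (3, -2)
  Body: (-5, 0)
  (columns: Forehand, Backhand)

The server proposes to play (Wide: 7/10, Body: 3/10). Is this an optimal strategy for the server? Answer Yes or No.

No

Against Forehand this mix gives (7/10)·3 + (3/10)·(-5) = 3/5.
Against Backhand this mix gives (7/10)·(-2) + (3/10)·0 = -7/5.
The receiver will play Backhand, holding the server to -7/5. Shifting weight toward the row that does better against Backhand would raise this floor (the equalizing mix achieves -1 against both Backhand and Forehand), so the proposed strategy is not optimal.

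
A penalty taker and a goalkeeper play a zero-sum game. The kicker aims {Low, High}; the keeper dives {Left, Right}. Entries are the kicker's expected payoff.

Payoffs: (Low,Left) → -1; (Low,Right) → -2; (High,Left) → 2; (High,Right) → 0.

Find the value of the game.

Row minima: Low → -2, High → 0; maximin = 0.
Column maxima: Left → 2, Right → 0; minimax = 0.
Since maximin = minimax = 0, there is a saddle point and the value is 0.

0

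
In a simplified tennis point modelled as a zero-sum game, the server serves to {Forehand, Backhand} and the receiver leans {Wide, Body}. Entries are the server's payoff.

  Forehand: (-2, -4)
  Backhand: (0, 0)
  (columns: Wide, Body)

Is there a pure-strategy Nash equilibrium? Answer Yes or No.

Row minima: Forehand → -4, Backhand → 0; maximin = 0.
Column maxima: Wide → 0, Body → 0; minimax = 0.
maximin = minimax = 0, so a saddle point exists.

Yes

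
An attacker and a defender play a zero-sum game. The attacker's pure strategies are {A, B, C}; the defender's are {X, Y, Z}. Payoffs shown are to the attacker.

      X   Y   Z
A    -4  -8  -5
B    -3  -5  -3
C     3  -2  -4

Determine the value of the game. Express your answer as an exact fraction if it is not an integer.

Row minima: A → -8, B → -5, C → -4; maximin = -4.
Column maxima: X → 3, Y → -2, Z → -3; minimax = -3.
-4 ≠ -3, so there is no saddle point; optimal play is mixed.
A is strictly dominated by B, so the attacker never plays it.
X is strictly dominated by Y (it gives the attacker strictly more in every row), so the defender never plays it.
On the remaining 2×2 (B, C vs Y, Z):
Let the attacker play B with probability p. Expected payoff against Y: (-5)p + (-2)(1−p) = −3p − 2; against Z: (-3)p + (-4)(1−p) = p − 4.
Setting these equal: −3p − 2 = p − 4 ⇒ −4p = -2 ⇒ p = 1/2, and the value is (-3)·(1/2) − 2 = -7/2.
For the defender: with q = P(Y), equating B's and C's payoffs gives −2q − 3 = 2q − 4 ⇒ q = 1/4.

-7/2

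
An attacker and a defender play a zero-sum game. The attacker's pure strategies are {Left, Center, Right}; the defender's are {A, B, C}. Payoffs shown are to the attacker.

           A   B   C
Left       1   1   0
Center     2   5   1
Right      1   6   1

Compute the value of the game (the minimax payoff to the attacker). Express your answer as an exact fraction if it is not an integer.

1

Row minima: Left → 0, Center → 1, Right → 1; maximin = 1.
Column maxima: A → 2, B → 6, C → 1; minimax = 1.
Since maximin = minimax = 1, there is a saddle point and the value is 1.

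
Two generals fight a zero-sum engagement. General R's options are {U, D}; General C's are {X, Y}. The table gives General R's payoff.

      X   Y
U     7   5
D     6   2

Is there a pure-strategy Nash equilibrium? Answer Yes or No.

Row minima: U → 5, D → 2; maximin = 5.
Column maxima: X → 7, Y → 5; minimax = 5.
maximin = minimax = 5, so a saddle point exists.

Yes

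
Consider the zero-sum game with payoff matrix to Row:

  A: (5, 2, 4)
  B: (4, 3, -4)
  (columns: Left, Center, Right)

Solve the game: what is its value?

Row minima: A → 2, B → -4; maximin = 2.
Column maxima: Left → 5, Center → 3, Right → 4; minimax = 3.
2 ≠ 3, so there is no saddle point; optimal play is mixed.
Left is strictly dominated by Center (it gives Row strictly more in every row), so Column never plays it.
On the remaining 2×2 (A, B vs Center, Right):
Let Row play A with probability p. Expected payoff against Center: 2p + 3(1−p) = −p + 3; against Right: 4p + (-4)(1−p) = 8p − 4.
Setting these equal: −p + 3 = 8p − 4 ⇒ −9p = -7 ⇒ p = 7/9, and the value is (-1)·(7/9) + 3 = 20/9.
For Column: with q = P(Center), equating A's and B's payoffs gives −2q + 4 = 7q − 4 ⇒ q = 8/9.

20/9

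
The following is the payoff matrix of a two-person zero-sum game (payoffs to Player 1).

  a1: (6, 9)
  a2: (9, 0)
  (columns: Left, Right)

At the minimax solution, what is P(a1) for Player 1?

3/4

Row minima: a1 → 6, a2 → 0; maximin = 6.
Column maxima: Left → 9, Right → 9; minimax = 9.
6 ≠ 9, so there is no saddle point; optimal play is mixed.
Let Player 1 play a1 with probability p. Expected payoff against Left: 6p + 9(1−p) = −3p + 9; against Right: 9p + 0(1−p) = 9p.
Setting these equal: −3p + 9 = 9p ⇒ −12p = -9 ⇒ p = 3/4, and the value is (-3)·(3/4) + 9 = 27/4.
For Player 2: with q = P(Left), equating a1's and a2's payoffs gives −3q + 9 = 9q ⇒ q = 3/4.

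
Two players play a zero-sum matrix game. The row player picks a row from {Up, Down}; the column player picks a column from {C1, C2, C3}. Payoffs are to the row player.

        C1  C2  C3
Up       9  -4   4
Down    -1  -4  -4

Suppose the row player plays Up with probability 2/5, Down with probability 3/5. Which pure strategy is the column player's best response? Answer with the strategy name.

C2

If the column player plays C1, the row player's expected payoff is (2/5)·9 + (3/5)·(-1) = 3.
If the column player plays C2, the row player's expected payoff is (2/5)·(-4) + (3/5)·(-4) = -4.
If the column player plays C3, the row player's expected payoff is (2/5)·4 + (3/5)·(-4) = -4/5.
The column player minimizes the row player's payoff; the smallest is -4, so the best response is C2.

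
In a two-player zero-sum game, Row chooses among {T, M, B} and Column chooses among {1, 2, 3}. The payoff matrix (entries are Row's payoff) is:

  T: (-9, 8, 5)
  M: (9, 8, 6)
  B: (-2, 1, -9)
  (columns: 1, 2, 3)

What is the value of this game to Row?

Row minima: T → -9, M → 6, B → -9; maximin = 6.
Column maxima: 1 → 9, 2 → 8, 3 → 6; minimax = 6.
Since maximin = minimax = 6, there is a saddle point and the value is 6.

6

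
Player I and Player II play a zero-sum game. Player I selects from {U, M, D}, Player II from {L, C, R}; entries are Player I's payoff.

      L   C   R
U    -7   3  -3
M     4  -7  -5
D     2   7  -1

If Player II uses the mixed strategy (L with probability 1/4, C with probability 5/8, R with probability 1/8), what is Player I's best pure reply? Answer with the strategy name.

Expected payoff of U: (1/4)·(-7) + (5/8)·3 + (1/8)·(-3) = -1/4.
Expected payoff of M: (1/4)·4 + (5/8)·(-7) + (1/8)·(-5) = -4.
Expected payoff of D: (1/4)·2 + (5/8)·7 + (1/8)·(-1) = 19/4.
The largest is 19/4, so Player I's best response is D.

D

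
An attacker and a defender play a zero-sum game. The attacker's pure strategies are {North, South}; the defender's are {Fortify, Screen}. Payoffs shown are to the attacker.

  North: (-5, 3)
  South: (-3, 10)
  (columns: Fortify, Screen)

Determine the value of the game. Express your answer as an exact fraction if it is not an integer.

Row minima: North → -5, South → -3; maximin = -3.
Column maxima: Fortify → -3, Screen → 10; minimax = -3.
Since maximin = minimax = -3, there is a saddle point and the value is -3.

-3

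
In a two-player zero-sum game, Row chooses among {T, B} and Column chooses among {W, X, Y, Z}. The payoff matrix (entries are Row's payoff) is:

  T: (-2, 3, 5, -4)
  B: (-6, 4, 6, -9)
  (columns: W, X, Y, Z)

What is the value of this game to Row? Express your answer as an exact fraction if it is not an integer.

Row minima: T → -4, B → -9; maximin = -4.
Column maxima: W → -2, X → 4, Y → 6, Z → -4; minimax = -4.
Since maximin = minimax = -4, there is a saddle point and the value is -4.

-4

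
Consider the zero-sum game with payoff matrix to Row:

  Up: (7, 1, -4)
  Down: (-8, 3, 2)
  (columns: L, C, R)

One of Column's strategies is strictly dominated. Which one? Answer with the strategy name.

C

R holds Row's payoff strictly below C in every row: -4 < 1, 2 < 3.
So C is strictly dominated for Column.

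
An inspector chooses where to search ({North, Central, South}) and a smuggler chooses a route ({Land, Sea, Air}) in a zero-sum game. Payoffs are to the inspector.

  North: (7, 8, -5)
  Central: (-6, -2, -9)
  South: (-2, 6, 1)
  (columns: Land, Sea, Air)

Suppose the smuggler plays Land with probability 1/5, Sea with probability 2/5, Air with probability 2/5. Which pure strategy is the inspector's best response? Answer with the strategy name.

Expected payoff of North: (1/5)·7 + (2/5)·8 + (2/5)·(-5) = 13/5.
Expected payoff of Central: (1/5)·(-6) + (2/5)·(-2) + (2/5)·(-9) = -28/5.
Expected payoff of South: (1/5)·(-2) + (2/5)·6 + (2/5)·1 = 12/5.
The largest is 13/5, so the inspector's best response is North.

North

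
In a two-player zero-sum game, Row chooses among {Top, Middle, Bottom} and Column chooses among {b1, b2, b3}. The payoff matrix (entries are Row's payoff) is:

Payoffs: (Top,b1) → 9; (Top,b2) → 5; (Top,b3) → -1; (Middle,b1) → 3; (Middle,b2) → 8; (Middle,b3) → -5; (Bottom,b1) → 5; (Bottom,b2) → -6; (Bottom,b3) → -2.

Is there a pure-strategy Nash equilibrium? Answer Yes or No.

Row minima: Top → -1, Middle → -5, Bottom → -6; maximin = -1.
Column maxima: b1 → 9, b2 → 8, b3 → -1; minimax = -1.
maximin = minimax = -1, so a saddle point exists.

Yes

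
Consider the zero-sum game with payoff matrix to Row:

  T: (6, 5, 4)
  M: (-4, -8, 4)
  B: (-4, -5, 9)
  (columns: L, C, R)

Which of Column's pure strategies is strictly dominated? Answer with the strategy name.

C holds Row's payoff strictly below L in every row: 5 < 6, -8 < -4, -5 < -4.
So L is strictly dominated for Column.

L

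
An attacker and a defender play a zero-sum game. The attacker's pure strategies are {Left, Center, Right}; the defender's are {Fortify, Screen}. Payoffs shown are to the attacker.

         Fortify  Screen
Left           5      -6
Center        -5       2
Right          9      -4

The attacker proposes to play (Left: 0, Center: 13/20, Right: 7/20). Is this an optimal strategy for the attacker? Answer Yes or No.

Yes

Against Fortify this mix gives (13/20)·(-5) + (7/20)·9 = -1/10.
Against Screen this mix gives (13/20)·2 + (7/20)·(-4) = -1/10.
All of the defender's active replies (Fortify, Screen) yield -1/10, and no column does worse for the attacker. The mix makes the defender indifferent and guarantees -1/10, so it is optimal.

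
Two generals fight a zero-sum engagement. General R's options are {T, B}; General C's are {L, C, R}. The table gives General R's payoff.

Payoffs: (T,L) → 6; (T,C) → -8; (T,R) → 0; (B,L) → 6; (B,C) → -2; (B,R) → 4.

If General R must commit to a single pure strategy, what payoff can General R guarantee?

-2

Row minima: T → -8, B → -2.
The best of these is -2.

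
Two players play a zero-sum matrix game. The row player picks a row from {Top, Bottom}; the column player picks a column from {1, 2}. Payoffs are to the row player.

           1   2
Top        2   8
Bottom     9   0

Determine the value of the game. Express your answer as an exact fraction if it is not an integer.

24/5

Row minima: Top → 2, Bottom → 0; maximin = 2.
Column maxima: 1 → 9, 2 → 8; minimax = 8.
2 ≠ 8, so there is no saddle point; optimal play is mixed.
Let the row player play Top with probability p. Expected payoff against 1: 2p + 9(1−p) = −7p + 9; against 2: 8p + 0(1−p) = 8p.
Setting these equal: −7p + 9 = 8p ⇒ −15p = -9 ⇒ p = 3/5, and the value is (-7)·(3/5) + 9 = 24/5.
For the column player: with q = P(1), equating Top's and Bottom's payoffs gives −6q + 8 = 9q ⇒ q = 8/15.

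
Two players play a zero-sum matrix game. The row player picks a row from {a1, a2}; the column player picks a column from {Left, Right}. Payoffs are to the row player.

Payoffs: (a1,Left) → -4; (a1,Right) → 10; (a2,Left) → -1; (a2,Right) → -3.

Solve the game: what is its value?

Row minima: a1 → -4, a2 → -3; maximin = -3.
Column maxima: Left → -1, Right → 10; minimax = -1.
-3 ≠ -1, so there is no saddle point; optimal play is mixed.
Let the row player play a1 with probability p. Expected payoff against Left: (-4)p + (-1)(1−p) = −3p − 1; against Right: 10p + (-3)(1−p) = 13p − 3.
Setting these equal: −3p − 1 = 13p − 3 ⇒ −16p = -2 ⇒ p = 1/8, and the value is (-3)·(1/8) − 1 = -11/8.
For the column player: with q = P(Left), equating a1's and a2's payoffs gives −14q + 10 = 2q − 3 ⇒ q = 13/16.

-11/8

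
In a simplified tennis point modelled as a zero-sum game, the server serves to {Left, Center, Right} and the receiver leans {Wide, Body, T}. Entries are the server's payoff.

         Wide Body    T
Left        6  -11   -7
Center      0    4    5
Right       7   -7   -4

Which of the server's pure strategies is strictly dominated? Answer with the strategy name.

Left

Right gives a strictly higher payoff than Left against every column: 7 > 6, -7 > -11, -4 > -7.
So Left is strictly dominated and the server never plays it.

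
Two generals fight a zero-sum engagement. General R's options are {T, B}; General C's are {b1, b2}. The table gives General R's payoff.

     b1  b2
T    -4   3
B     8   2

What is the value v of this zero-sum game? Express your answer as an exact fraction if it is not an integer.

32/13

Row minima: T → -4, B → 2; maximin = 2.
Column maxima: b1 → 8, b2 → 3; minimax = 3.
2 ≠ 3, so there is no saddle point; optimal play is mixed.
Let General R play T with probability p. Expected payoff against b1: (-4)p + 8(1−p) = −12p + 8; against b2: 3p + 2(1−p) = p + 2.
Setting these equal: −12p + 8 = p + 2 ⇒ −13p = -6 ⇒ p = 6/13, and the value is (-12)·(6/13) + 8 = 32/13.
For General C: with q = P(b1), equating T's and B's payoffs gives −7q + 3 = 6q + 2 ⇒ q = 1/13.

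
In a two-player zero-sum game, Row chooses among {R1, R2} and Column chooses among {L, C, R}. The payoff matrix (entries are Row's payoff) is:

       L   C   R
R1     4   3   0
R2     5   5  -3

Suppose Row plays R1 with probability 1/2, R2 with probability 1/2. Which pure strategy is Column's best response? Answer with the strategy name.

R

If Column plays L, Row's expected payoff is (1/2)·4 + (1/2)·5 = 9/2.
If Column plays C, Row's expected payoff is (1/2)·3 + (1/2)·5 = 4.
If Column plays R, Row's expected payoff is (1/2)·0 + (1/2)·(-3) = -3/2.
Column minimizes Row's payoff; the smallest is -3/2, so the best response is R.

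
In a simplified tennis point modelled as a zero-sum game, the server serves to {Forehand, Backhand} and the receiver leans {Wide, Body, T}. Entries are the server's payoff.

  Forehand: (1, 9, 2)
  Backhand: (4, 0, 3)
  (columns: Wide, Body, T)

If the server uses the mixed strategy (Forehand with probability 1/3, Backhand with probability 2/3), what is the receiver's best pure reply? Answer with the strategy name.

T

If the receiver plays Wide, the server's expected payoff is (1/3)·1 + (2/3)·4 = 3.
If the receiver plays Body, the server's expected payoff is (1/3)·9 + (2/3)·0 = 3.
If the receiver plays T, the server's expected payoff is (1/3)·2 + (2/3)·3 = 8/3.
The receiver minimizes the server's payoff; the smallest is 8/3, so the best response is T.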